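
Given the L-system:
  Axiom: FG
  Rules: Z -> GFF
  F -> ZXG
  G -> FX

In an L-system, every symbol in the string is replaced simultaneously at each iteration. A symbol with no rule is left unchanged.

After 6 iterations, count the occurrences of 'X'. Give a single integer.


Answer: 63

Derivation:
Step 0: FG  (0 'X')
Step 1: ZXGFX  (2 'X')
Step 2: GFFXFXZXGX  (4 'X')
Step 3: FXZXGZXGXZXGXGFFXFXX  (9 'X')
Step 4: ZXGXGFFXFXGFFXFXXGFFXFXXFXZXGZXGXZXGXX  (17 'X')
Step 5: GFFXFXXFXZXGZXGXZXGXFXZXGZXGXZXGXXFXZXGZXGXZXGXXZXGXGFFXFXGFFXFXXGFFXFXXX  (34 'X')
Step 6: FXZXGZXGXZXGXXZXGXGFFXFXGFFXFXXGFFXFXXZXGXGFFXFXGFFXFXXGFFXFXXXZXGXGFFXFXGFFXFXXGFFXFXXXGFFXFXXFXZXGZXGXZXGXFXZXGZXGXZXGXXFXZXGZXGXZXGXXX  (63 'X')


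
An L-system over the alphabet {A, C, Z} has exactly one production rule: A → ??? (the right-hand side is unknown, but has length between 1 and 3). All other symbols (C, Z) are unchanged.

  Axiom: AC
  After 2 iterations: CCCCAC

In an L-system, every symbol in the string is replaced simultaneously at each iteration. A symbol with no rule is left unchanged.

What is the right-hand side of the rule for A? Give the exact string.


Trying A → CCA:
  Step 0: AC
  Step 1: CCAC
  Step 2: CCCCAC
Matches the given result.

Answer: CCA


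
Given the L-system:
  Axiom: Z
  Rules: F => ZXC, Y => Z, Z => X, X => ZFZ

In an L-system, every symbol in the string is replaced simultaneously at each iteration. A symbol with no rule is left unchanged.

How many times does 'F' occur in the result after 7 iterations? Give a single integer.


Step 0: Z  (0 'F')
Step 1: X  (0 'F')
Step 2: ZFZ  (1 'F')
Step 3: XZXCX  (0 'F')
Step 4: ZFZXZFZCZFZ  (3 'F')
Step 5: XZXCXZFZXZXCXCXZXCX  (1 'F')
Step 6: ZFZXZFZCZFZXZXCXZFZXZFZCZFZCZFZXZFZCZFZ  (9 'F')
Step 7: XZXCXZFZXZXCXCXZXCXZFZXZFZCZFZXZXCXZFZXZXCXCXZXCXCXZXCXZFZXZXCXCXZXCX  (6 'F')

Answer: 6


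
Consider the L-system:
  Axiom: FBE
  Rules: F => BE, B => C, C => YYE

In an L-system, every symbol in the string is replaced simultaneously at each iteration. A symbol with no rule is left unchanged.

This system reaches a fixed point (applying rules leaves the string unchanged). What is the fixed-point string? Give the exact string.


Step 0: FBE
Step 1: BECE
Step 2: CEYYEE
Step 3: YYEEYYEE
Step 4: YYEEYYEE  (unchanged — fixed point at step 3)

Answer: YYEEYYEE


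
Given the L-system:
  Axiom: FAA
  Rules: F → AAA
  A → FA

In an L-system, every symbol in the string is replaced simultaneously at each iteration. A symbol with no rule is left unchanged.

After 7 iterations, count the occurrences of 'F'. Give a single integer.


Answer: 314

Derivation:
Step 0: length=3, 'F' count=1
Step 1: length=7, 'F' count=2
Step 2: length=16, 'F' count=5
Step 3: length=37, 'F' count=11
Step 4: length=85, 'F' count=26
Step 5: length=196, 'F' count=59
Step 6: length=451, 'F' count=137
Step 7: length=1039, 'F' count=314
Final string: AAAFAAAAFAAAAFAFAFAFAAAAFAAAAFAAAAFAAAAFAFAFAFAAAAFAAAAFAAAAFAAAAFAFAFAFAAAAFAFAFAFAAAAFAFAFAFAAAAFAFAFAFAAAAFAAAAFAAAAFAAAAFAFAFAFAAAAFAAAAFAAAAFAAAAFAFAFAFAAAAFAAAAFAAAAFAAAAFAFAFAFAAAAFAAAAFAAAAFAAAAFAFAFAFAAAAFAFAFAFAAAAFAFAFAFAAAAFAFAFAFAAAAFAAAAFAAAAFAAAAFAFAFAFAAAAFAAAAFAAAAFAAAAFAFAFAFAAAAFAAAAFAAAAFAAAAFAFAFAFAAAAFAAAAFAAAAFAAAAFAFAFAFAAAAFAFAFAFAAAAFAFAFAFAAAAFAFAFAFAAAAFAAAAFAAAAFAAAAFAFAFAFAAAAFAFAFAFAAAAFAFAFAFAAAAFAFAFAFAAAAFAAAAFAAAAFAAAAFAFAFAFAAAAFAFAFAFAAAAFAFAFAFAAAAFAFAFAFAAAAFAAAAFAAAAFAAAAFAFAFAFAAAAFAFAFAFAAAAFAFAFAFAAAAFAFAFAFAAAAFAAAAFAAAAFAAAAFAFAFAFAAAAFAAAAFAAAAFAAAAFAFAFAFAAAAFAAAAFAAAAFAAAAFAFAFAFAAAAFAAAAFAAAAFAAAAFAFAFAFAAAAFAFAFAFAAAAFAFAFAFAAAAFAFAFAFAAAAFAAAAFAAAAFAAAAFAFAFAFAAAAFAFAFAFAAAAFAFAFAFAAAAFAFAFAFAAAAFAAAAFAAAAFAAAAFAFAFAFAAAAFAFAFAFAAAAFAFAFAFAAAAFAFAFAFAAAAFAAAAFAAAAFAAAAFAFAFAFAAAAFAFAFAFAAAAFAFAFAFAAAAFAFAFAFAAAAFAAAAFAAAAFAAAAFAFAFAFAAAAFAAAAFAAAAFAAAAFAFAFAFAAAAFAAAAFAAAAFAAAAFAFAFAFAAAAFAAAAFAAAAFAAAAFAFAFAFAAAAFAFAFAFAAAAFAFAFAFAAAAFAFAFAFAAAAFAAAAFAAAAFAAAAFAFAFAFAAAAFA


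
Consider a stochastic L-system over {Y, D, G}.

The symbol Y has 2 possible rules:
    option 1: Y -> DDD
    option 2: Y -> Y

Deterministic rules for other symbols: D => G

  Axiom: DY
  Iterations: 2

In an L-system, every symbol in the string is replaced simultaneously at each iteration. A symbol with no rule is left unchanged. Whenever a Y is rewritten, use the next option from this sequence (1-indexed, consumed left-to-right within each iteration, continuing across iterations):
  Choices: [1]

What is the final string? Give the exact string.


Step 0: DY
Step 1: GDDD  (used choices [1])
Step 2: GGGG  (used choices [])

Answer: GGGG


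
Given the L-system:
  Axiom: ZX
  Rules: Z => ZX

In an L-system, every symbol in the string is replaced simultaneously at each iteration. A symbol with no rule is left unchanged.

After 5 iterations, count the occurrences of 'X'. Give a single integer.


Step 0: ZX  (1 'X')
Step 1: ZXX  (2 'X')
Step 2: ZXXX  (3 'X')
Step 3: ZXXXX  (4 'X')
Step 4: ZXXXXX  (5 'X')
Step 5: ZXXXXXX  (6 'X')

Answer: 6


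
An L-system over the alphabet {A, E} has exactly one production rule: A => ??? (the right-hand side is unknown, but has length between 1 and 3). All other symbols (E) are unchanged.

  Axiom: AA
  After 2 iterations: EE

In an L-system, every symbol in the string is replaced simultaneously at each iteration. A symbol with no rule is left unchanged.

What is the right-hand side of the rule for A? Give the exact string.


Trying A => E:
  Step 0: AA
  Step 1: EE
  Step 2: EE
Matches the given result.

Answer: E


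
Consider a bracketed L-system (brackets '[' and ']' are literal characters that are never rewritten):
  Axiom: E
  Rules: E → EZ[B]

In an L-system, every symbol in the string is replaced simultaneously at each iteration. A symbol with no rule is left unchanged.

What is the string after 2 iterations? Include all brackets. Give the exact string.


Step 0: E
Step 1: EZ[B]
Step 2: EZ[B]Z[B]

Answer: EZ[B]Z[B]


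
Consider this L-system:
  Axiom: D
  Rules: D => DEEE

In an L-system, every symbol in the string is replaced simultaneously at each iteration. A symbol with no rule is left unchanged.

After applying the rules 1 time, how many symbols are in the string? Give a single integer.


Answer: 4

Derivation:
Step 0: length = 1
Step 1: length = 4


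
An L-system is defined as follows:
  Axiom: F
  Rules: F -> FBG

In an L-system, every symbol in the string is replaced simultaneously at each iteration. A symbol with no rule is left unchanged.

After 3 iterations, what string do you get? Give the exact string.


Answer: FBGBGBG

Derivation:
Step 0: F
Step 1: FBG
Step 2: FBGBG
Step 3: FBGBGBG


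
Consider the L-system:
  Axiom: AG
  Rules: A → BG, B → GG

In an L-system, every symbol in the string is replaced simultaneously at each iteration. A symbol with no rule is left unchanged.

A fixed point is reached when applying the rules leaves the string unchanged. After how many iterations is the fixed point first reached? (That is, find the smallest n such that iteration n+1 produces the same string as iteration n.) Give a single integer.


Step 0: AG
Step 1: BGG
Step 2: GGGG
Step 3: GGGG  (unchanged — fixed point at step 2)

Answer: 2


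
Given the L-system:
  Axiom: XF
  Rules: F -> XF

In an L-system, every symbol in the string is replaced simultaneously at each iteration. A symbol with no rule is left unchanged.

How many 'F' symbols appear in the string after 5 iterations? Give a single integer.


Answer: 1

Derivation:
Step 0: XF  (1 'F')
Step 1: XXF  (1 'F')
Step 2: XXXF  (1 'F')
Step 3: XXXXF  (1 'F')
Step 4: XXXXXF  (1 'F')
Step 5: XXXXXXF  (1 'F')


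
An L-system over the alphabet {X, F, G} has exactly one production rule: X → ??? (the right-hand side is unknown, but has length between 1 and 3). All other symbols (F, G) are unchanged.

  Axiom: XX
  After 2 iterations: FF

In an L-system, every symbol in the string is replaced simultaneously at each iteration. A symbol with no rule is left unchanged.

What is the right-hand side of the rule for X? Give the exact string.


Trying X → F:
  Step 0: XX
  Step 1: FF
  Step 2: FF
Matches the given result.

Answer: F


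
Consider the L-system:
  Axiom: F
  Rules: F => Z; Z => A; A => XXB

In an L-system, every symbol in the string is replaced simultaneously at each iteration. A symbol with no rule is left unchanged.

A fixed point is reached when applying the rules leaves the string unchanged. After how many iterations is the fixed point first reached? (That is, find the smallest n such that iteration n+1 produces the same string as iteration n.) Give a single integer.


Step 0: F
Step 1: Z
Step 2: A
Step 3: XXB
Step 4: XXB  (unchanged — fixed point at step 3)

Answer: 3


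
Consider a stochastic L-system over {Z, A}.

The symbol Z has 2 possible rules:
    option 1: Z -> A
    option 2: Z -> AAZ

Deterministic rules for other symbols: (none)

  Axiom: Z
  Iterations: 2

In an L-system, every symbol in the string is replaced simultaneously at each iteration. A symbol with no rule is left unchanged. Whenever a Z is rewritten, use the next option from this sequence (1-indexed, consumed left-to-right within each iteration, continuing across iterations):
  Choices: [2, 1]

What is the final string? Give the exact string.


Step 0: Z
Step 1: AAZ  (used choices [2])
Step 2: AAA  (used choices [1])

Answer: AAA


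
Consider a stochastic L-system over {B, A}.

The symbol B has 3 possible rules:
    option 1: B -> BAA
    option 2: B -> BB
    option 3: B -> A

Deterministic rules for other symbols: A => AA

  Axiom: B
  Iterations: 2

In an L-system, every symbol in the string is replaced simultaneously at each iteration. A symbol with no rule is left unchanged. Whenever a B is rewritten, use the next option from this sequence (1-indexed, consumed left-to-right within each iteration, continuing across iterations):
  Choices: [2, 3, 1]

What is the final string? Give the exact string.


Step 0: B
Step 1: BB  (used choices [2])
Step 2: ABAA  (used choices [3, 1])

Answer: ABAA


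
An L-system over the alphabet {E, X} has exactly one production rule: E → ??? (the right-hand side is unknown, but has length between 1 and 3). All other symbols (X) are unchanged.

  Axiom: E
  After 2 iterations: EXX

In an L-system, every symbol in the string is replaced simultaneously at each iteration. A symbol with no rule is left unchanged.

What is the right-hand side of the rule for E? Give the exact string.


Trying E → EX:
  Step 0: E
  Step 1: EX
  Step 2: EXX
Matches the given result.

Answer: EX


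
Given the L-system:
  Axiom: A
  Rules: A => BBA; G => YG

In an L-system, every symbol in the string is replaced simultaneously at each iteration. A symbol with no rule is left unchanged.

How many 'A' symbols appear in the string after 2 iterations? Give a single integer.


Step 0: A  (1 'A')
Step 1: BBA  (1 'A')
Step 2: BBBBA  (1 'A')

Answer: 1


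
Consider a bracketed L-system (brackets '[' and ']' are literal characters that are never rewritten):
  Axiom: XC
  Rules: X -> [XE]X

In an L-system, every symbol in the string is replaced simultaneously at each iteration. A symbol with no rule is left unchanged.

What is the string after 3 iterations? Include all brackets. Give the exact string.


Answer: [[[XE]XE][XE]XE][[XE]XE][XE]XC

Derivation:
Step 0: XC
Step 1: [XE]XC
Step 2: [[XE]XE][XE]XC
Step 3: [[[XE]XE][XE]XE][[XE]XE][XE]XC


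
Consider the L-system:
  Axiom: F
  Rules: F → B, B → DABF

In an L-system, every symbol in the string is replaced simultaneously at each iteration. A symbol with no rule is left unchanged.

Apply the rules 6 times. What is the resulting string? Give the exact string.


Answer: DADADADADABFBDABFDADABFBDADADABFBDABF

Derivation:
Step 0: F
Step 1: B
Step 2: DABF
Step 3: DADABFB
Step 4: DADADABFBDABF
Step 5: DADADADABFBDABFDADABFB
Step 6: DADADADADABFBDABFDADABFBDADADABFBDABF


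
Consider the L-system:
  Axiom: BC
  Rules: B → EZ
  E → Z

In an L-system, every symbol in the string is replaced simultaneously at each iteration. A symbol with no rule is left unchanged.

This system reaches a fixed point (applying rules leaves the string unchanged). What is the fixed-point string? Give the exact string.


Step 0: BC
Step 1: EZC
Step 2: ZZC
Step 3: ZZC  (unchanged — fixed point at step 2)

Answer: ZZC


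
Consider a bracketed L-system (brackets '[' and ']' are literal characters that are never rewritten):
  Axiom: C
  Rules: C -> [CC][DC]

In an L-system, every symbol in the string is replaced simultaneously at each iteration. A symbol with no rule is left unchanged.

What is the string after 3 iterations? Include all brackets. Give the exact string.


Answer: [[[CC][DC][CC][DC]][D[CC][DC]][[CC][DC][CC][DC]][D[CC][DC]]][D[[CC][DC][CC][DC]][D[CC][DC]]]

Derivation:
Step 0: C
Step 1: [CC][DC]
Step 2: [[CC][DC][CC][DC]][D[CC][DC]]
Step 3: [[[CC][DC][CC][DC]][D[CC][DC]][[CC][DC][CC][DC]][D[CC][DC]]][D[[CC][DC][CC][DC]][D[CC][DC]]]


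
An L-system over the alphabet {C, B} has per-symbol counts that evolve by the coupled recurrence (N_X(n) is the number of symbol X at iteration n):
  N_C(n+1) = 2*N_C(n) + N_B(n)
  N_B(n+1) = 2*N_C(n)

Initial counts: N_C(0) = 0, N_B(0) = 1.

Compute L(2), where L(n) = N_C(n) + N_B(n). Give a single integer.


Answer: 4

Derivation:
Step 0: N_C=0, N_B=1, L=1
Step 1: N_C=1, N_B=0, L=1
Step 2: N_C=2, N_B=2, L=4


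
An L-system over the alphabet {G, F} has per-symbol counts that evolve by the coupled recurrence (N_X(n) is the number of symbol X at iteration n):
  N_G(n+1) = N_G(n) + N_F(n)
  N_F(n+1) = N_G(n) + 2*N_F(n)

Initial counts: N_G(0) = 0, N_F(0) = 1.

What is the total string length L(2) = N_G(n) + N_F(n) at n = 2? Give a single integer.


Answer: 8

Derivation:
Step 0: N_G=0, N_F=1, L=1
Step 1: N_G=1, N_F=2, L=3
Step 2: N_G=3, N_F=5, L=8


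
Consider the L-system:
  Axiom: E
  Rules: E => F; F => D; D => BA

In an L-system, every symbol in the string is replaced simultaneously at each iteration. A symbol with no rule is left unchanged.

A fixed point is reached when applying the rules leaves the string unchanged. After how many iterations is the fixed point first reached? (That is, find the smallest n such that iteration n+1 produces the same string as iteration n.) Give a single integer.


Answer: 3

Derivation:
Step 0: E
Step 1: F
Step 2: D
Step 3: BA
Step 4: BA  (unchanged — fixed point at step 3)


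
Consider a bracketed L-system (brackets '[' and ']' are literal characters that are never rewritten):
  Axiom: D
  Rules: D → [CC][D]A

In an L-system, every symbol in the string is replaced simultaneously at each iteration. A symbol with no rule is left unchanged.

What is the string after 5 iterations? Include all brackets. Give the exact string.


Step 0: D
Step 1: [CC][D]A
Step 2: [CC][[CC][D]A]A
Step 3: [CC][[CC][[CC][D]A]A]A
Step 4: [CC][[CC][[CC][[CC][D]A]A]A]A
Step 5: [CC][[CC][[CC][[CC][[CC][D]A]A]A]A]A

Answer: [CC][[CC][[CC][[CC][[CC][D]A]A]A]A]A


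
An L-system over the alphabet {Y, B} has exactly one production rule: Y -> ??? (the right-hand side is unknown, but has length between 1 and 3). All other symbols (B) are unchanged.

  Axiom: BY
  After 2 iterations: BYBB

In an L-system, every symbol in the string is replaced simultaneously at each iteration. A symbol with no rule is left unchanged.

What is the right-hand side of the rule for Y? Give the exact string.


Answer: YB

Derivation:
Trying Y -> YB:
  Step 0: BY
  Step 1: BYB
  Step 2: BYBB
Matches the given result.


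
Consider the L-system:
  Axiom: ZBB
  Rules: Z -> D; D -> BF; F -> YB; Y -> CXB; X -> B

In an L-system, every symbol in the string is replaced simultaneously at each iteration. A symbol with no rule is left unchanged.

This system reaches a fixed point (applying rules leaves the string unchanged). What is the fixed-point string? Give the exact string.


Answer: BCBBBBB

Derivation:
Step 0: ZBB
Step 1: DBB
Step 2: BFBB
Step 3: BYBBB
Step 4: BCXBBBB
Step 5: BCBBBBB
Step 6: BCBBBBB  (unchanged — fixed point at step 5)


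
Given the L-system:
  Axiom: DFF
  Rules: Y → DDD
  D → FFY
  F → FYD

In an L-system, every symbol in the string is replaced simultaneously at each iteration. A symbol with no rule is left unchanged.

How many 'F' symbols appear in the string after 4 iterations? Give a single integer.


Step 0: DFF  (2 'F')
Step 1: FFYFYDFYD  (4 'F')
Step 2: FYDFYDDDDFYDDDDFFYFYDDDDFFY  (8 'F')
Step 3: FYDDDDFFYFYDDDDFFYFFYFFYFFYFYDDDDFFYFFYFFYFFYFYDFYDDDDFYDDDDFFYFFYFFYFFYFYDFYDDDD  (34 'F')
Step 4: FYDDDDFFYFFYFFYFFYFYDFYDDDDFYDDDDFFYFFYFFYFFYFYDFYDDDDFYDFYDDDDFYDFYDDDDFYDFYDDDDFYDDDDFFYFFYFFYFFYFYDFYDDDDFYDFYDDDDFYDFYDDDDFYDFYDDDDFYDDDDFFYFYDDDDFFYFFYFFYFFYFYDDDDFFYFFYFFYFFYFYDFYDDDDFYDFYDDDDFYDFYDDDDFYDFYDDDDFYDDDDFFYFYDDDDFFYFFYFFYFFY  (86 'F')

Answer: 86


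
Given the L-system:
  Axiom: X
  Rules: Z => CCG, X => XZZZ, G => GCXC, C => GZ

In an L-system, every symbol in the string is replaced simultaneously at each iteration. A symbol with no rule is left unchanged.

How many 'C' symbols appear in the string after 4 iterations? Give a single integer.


Step 0: X  (0 'C')
Step 1: XZZZ  (0 'C')
Step 2: XZZZCCGCCGCCG  (6 'C')
Step 3: XZZZCCGCCGCCGGZGZGCXCGZGZGCXCGZGZGCXC  (12 'C')
Step 4: XZZZCCGCCGCCGGZGZGCXCGZGZGCXCGZGZGCXCGCXCCCGGCXCCCGGCXCGZXZZZGZGCXCCCGGCXCCCGGCXCGZXZZZGZGCXCCCGGCXCCCGGCXCGZXZZZGZ  (42 'C')

Answer: 42


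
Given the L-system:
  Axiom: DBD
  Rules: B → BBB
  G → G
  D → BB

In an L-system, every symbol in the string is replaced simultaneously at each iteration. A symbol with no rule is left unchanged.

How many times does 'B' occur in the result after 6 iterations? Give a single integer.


Final string: BBBBBBBBBBBBBBBBBBBBBBBBBBBBBBBBBBBBBBBBBBBBBBBBBBBBBBBBBBBBBBBBBBBBBBBBBBBBBBBBBBBBBBBBBBBBBBBBBBBBBBBBBBBBBBBBBBBBBBBBBBBBBBBBBBBBBBBBBBBBBBBBBBBBBBBBBBBBBBBBBBBBBBBBBBBBBBBBBBBBBBBBBBBBBBBBBBBBBBBBBBBBBBBBBBBBBBBBBBBBBBBBBBBBBBBBBBBBBBBBBBBBBBBBBBBBBBBBBBBBBBBBBBBBBBBBBBBBBBBBBBBBBBBBBBBBBBBBBBBBBBBBBBBBBBBBBBBBBBBBBBBBBBBBBBBBBBBBBBBBBBBBBBBBBBBBBBBBBBBBBBBBBBBBBBBBBBBBBBBBBBBBBBBBBBBBBBBBBBBBBBBBBBBBBBBBBBBBBBBBBBBBBBBBBBBBBBBBBBBBBBBBBBBBBBBBBBBBBBBBBBBBBBBBBBBBBBBBBBBBBBBBBBBBBBBBBBBBBBBBBBBBBBBBBBBBBBBBBBBBBBBBBBBBBBBBBBBBBBBBBBBBBBBBBBBBBBBBBBBBBBBBBBBBBBBBBBBBBBBBBBBBBBBBBBBBBBBBBBBBBBBBBBBBBBBBBBBBBBBBBBBBBBBBBBBBBBBBBBBBBBBBBBBBBBBBBBBBBBBBBBBBBBBBBBBBBBBBBBBBBBBBBBBBBBBBBBBBBBBBBBBBBBBBBBBBBBBBBBBBBBBBBBBBBBBBBBBBBBBBBBBBBBBBBBBBBBBBBBBBBBBBBBBBBBBBBBBBBBBBBBBBBBBBBBBBBBBBBBBBBBBBBBBBBBBBBBBBBBBBBBBBBBBBBBBBBBBBBBBBBBBBBBBBBBBBBBBBBBBBBBBBBBBBBBBBBBBBBBBBBBBBBBBBBBBBBBBBBBBBBBBBBBBBBBBBBBBBBBBBBBBBBBBBBBBBBBBBBBBBBBBBBBBBBBBBBBBBBBBBBBBBBBBBBBBBBBBBBBBBBBBBBBBBBBBBBBBBBBBBBBBBBBBBBBBBBBBBBBBBBBBBBBBBBBBBBBBBBBBBBBBBBBBBBBBBBBBBBBBBBBBBBBBBBBBBBBBBBBBBBBBBBBBBBBBBBBBBBBBBBBBBBBBBBBBBBBBBBBBBBBBBBBBBBBBBBBBBBBBBBBBBBBBBBBBBBBBBBBBBBBBBBBBBBBBBBBBBBBBBBBBBBBBBBBBBBBBBBBBBBBBBBBBBBBBBBBBBBBBBBBBBBBBBBBBBBBBBBBBBBBBBBBBBBBBBBBBBBBBBBBBBBBBBBBBBBBBBBBBBBBBBBBBBBBBBBBBBBBBBBBBBBBBBBBBBBBBBBBBBBBBBBBBBBBBBBBBBBBBBBBBBBBBBBBBBBBBBBBBBBBBBBBBBBBBBBBBBBBBBBBBBBBBBBBBBBBBBBBBBBBBBBBBBBBBBBBBBBBBBBBBBBBBBBBBBBBBBBBBBBBBBBBBBBBBBBBBBBBBBBBBBBBBBBBBBBBBBBBBBBBBBBBBBBBBBBBBBBBBBBBBBBBBBBBBBBBBBBBBBBBBBBBBBBBBBBBBBBBBBBBBBBBBBBBBBBBBBBBBBBBBBBBBBBBBBBBBBBBBBBBBBBBBBBBBBBBBBBBBBBBBBBBBBBBBBBBBBBBBBBBBBBBBBBBBBBBBBBBBBBBBBBBBBBBBBBBBBBBBBBBBBBBBBBBBBBBBBBBBBBBBBBBBBBBBBBBBBBBBBB
Count of 'B': 1701

Answer: 1701


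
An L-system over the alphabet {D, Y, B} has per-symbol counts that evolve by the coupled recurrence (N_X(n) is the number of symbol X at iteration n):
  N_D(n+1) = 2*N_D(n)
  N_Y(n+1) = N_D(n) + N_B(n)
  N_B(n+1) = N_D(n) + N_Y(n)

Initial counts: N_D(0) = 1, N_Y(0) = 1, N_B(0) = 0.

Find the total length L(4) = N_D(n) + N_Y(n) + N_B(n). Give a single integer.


Step 0: N_D=1, N_Y=1, N_B=0, L=2
Step 1: N_D=2, N_Y=1, N_B=2, L=5
Step 2: N_D=4, N_Y=4, N_B=3, L=11
Step 3: N_D=8, N_Y=7, N_B=8, L=23
Step 4: N_D=16, N_Y=16, N_B=15, L=47

Answer: 47


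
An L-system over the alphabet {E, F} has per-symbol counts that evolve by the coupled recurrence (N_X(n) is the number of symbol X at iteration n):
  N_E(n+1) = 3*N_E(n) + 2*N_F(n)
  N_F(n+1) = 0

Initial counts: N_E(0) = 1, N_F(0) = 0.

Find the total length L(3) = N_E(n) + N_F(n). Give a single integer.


Answer: 27

Derivation:
Step 0: N_E=1, N_F=0, L=1
Step 1: N_E=3, N_F=0, L=3
Step 2: N_E=9, N_F=0, L=9
Step 3: N_E=27, N_F=0, L=27


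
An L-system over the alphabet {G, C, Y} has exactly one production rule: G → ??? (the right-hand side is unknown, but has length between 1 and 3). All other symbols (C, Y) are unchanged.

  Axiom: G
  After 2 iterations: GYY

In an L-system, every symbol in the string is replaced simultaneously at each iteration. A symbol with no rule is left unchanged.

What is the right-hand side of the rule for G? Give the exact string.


Trying G → GY:
  Step 0: G
  Step 1: GY
  Step 2: GYY
Matches the given result.

Answer: GY


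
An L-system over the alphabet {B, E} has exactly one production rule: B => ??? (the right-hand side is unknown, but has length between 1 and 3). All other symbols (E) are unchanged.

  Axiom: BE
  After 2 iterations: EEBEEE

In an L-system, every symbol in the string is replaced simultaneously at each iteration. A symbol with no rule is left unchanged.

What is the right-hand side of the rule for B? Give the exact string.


Trying B => EBE:
  Step 0: BE
  Step 1: EBEE
  Step 2: EEBEEE
Matches the given result.

Answer: EBE


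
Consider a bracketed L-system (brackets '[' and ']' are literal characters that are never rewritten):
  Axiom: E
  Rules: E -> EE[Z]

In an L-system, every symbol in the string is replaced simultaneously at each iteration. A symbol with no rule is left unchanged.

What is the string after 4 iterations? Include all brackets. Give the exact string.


Answer: EE[Z]EE[Z][Z]EE[Z]EE[Z][Z][Z]EE[Z]EE[Z][Z]EE[Z]EE[Z][Z][Z][Z]

Derivation:
Step 0: E
Step 1: EE[Z]
Step 2: EE[Z]EE[Z][Z]
Step 3: EE[Z]EE[Z][Z]EE[Z]EE[Z][Z][Z]
Step 4: EE[Z]EE[Z][Z]EE[Z]EE[Z][Z][Z]EE[Z]EE[Z][Z]EE[Z]EE[Z][Z][Z][Z]


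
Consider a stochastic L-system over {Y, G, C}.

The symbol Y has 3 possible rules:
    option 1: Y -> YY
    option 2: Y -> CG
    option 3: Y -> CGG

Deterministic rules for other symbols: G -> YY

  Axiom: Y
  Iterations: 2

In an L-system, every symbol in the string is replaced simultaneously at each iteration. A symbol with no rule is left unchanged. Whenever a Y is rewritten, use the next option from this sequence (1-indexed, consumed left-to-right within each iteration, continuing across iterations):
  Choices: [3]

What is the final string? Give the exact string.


Answer: CYYYY

Derivation:
Step 0: Y
Step 1: CGG  (used choices [3])
Step 2: CYYYY  (used choices [])


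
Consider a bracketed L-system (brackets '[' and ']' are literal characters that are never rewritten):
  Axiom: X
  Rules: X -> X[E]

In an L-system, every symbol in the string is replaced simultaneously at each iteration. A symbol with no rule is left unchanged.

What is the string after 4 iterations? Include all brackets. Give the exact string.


Answer: X[E][E][E][E]

Derivation:
Step 0: X
Step 1: X[E]
Step 2: X[E][E]
Step 3: X[E][E][E]
Step 4: X[E][E][E][E]


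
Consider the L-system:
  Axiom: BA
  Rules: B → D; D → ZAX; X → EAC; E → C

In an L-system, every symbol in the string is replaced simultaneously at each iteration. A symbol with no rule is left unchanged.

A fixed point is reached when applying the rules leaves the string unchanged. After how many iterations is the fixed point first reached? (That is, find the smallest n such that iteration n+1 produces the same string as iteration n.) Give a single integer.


Answer: 4

Derivation:
Step 0: BA
Step 1: DA
Step 2: ZAXA
Step 3: ZAEACA
Step 4: ZACACA
Step 5: ZACACA  (unchanged — fixed point at step 4)


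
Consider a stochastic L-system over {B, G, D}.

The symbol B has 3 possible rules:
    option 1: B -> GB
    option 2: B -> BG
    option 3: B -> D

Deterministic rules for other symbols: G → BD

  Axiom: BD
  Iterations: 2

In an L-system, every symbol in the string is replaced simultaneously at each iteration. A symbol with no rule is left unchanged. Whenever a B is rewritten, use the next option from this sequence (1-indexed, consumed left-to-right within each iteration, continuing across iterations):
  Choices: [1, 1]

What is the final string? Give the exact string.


Answer: BDGBD

Derivation:
Step 0: BD
Step 1: GBD  (used choices [1])
Step 2: BDGBD  (used choices [1])


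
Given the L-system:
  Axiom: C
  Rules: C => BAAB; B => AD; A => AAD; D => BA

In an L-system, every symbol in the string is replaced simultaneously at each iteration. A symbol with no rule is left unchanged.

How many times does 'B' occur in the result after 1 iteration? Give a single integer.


Answer: 2

Derivation:
Step 0: C  (0 'B')
Step 1: BAAB  (2 'B')


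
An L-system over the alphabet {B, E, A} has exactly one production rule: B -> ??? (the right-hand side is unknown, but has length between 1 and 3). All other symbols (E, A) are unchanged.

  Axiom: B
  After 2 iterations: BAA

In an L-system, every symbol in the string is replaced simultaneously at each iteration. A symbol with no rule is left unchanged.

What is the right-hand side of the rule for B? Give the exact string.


Answer: BA

Derivation:
Trying B -> BA:
  Step 0: B
  Step 1: BA
  Step 2: BAA
Matches the given result.


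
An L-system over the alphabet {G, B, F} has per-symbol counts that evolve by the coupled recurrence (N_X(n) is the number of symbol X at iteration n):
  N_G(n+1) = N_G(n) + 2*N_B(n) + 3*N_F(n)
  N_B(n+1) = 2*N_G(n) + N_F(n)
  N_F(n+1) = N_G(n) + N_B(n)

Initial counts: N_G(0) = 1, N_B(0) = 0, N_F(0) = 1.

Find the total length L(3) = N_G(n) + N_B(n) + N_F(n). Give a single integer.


Step 0: N_G=1, N_B=0, N_F=1, L=2
Step 1: N_G=4, N_B=3, N_F=1, L=8
Step 2: N_G=13, N_B=9, N_F=7, L=29
Step 3: N_G=52, N_B=33, N_F=22, L=107

Answer: 107


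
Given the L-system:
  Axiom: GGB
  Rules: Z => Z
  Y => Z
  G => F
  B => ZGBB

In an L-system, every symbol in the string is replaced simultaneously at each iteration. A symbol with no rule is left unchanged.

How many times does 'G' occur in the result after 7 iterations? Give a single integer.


Step 0: GGB  (2 'G')
Step 1: FFZGBB  (1 'G')
Step 2: FFZFZGBBZGBB  (2 'G')
Step 3: FFZFZFZGBBZGBBZFZGBBZGBB  (4 'G')
Step 4: FFZFZFZFZGBBZGBBZFZGBBZGBBZFZFZGBBZGBBZFZGBBZGBB  (8 'G')
Step 5: FFZFZFZFZFZGBBZGBBZFZGBBZGBBZFZFZGBBZGBBZFZGBBZGBBZFZFZFZGBBZGBBZFZGBBZGBBZFZFZGBBZGBBZFZGBBZGBB  (16 'G')
Step 6: FFZFZFZFZFZFZGBBZGBBZFZGBBZGBBZFZFZGBBZGBBZFZGBBZGBBZFZFZFZGBBZGBBZFZGBBZGBBZFZFZGBBZGBBZFZGBBZGBBZFZFZFZFZGBBZGBBZFZGBBZGBBZFZFZGBBZGBBZFZGBBZGBBZFZFZFZGBBZGBBZFZGBBZGBBZFZFZGBBZGBBZFZGBBZGBB  (32 'G')
Step 7: FFZFZFZFZFZFZFZGBBZGBBZFZGBBZGBBZFZFZGBBZGBBZFZGBBZGBBZFZFZFZGBBZGBBZFZGBBZGBBZFZFZGBBZGBBZFZGBBZGBBZFZFZFZFZGBBZGBBZFZGBBZGBBZFZFZGBBZGBBZFZGBBZGBBZFZFZFZGBBZGBBZFZGBBZGBBZFZFZGBBZGBBZFZGBBZGBBZFZFZFZFZFZGBBZGBBZFZGBBZGBBZFZFZGBBZGBBZFZGBBZGBBZFZFZFZGBBZGBBZFZGBBZGBBZFZFZGBBZGBBZFZGBBZGBBZFZFZFZFZGBBZGBBZFZGBBZGBBZFZFZGBBZGBBZFZGBBZGBBZFZFZFZGBBZGBBZFZGBBZGBBZFZFZGBBZGBBZFZGBBZGBB  (64 'G')

Answer: 64


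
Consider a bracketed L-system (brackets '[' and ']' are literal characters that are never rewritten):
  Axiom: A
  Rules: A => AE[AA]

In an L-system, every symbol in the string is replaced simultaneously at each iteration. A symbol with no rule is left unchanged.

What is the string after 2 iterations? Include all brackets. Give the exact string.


Step 0: A
Step 1: AE[AA]
Step 2: AE[AA]E[AE[AA]AE[AA]]

Answer: AE[AA]E[AE[AA]AE[AA]]


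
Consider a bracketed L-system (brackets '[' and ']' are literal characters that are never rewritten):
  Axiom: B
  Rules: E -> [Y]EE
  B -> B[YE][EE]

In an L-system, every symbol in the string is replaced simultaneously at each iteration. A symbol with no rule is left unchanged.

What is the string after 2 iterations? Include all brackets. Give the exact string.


Step 0: B
Step 1: B[YE][EE]
Step 2: B[YE][EE][Y[Y]EE][[Y]EE[Y]EE]

Answer: B[YE][EE][Y[Y]EE][[Y]EE[Y]EE]


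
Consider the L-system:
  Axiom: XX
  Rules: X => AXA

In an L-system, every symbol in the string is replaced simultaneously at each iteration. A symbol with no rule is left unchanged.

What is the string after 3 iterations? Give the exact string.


Answer: AAAXAAAAAAXAAA

Derivation:
Step 0: XX
Step 1: AXAAXA
Step 2: AAXAAAAXAA
Step 3: AAAXAAAAAAXAAA


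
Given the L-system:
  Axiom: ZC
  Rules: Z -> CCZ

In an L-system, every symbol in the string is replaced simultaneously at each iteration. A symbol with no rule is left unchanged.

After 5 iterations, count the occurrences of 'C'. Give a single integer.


Answer: 11

Derivation:
Step 0: ZC  (1 'C')
Step 1: CCZC  (3 'C')
Step 2: CCCCZC  (5 'C')
Step 3: CCCCCCZC  (7 'C')
Step 4: CCCCCCCCZC  (9 'C')
Step 5: CCCCCCCCCCZC  (11 'C')


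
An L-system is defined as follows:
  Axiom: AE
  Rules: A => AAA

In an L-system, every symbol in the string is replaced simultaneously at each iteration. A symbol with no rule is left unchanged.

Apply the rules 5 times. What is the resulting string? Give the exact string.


Answer: AAAAAAAAAAAAAAAAAAAAAAAAAAAAAAAAAAAAAAAAAAAAAAAAAAAAAAAAAAAAAAAAAAAAAAAAAAAAAAAAAAAAAAAAAAAAAAAAAAAAAAAAAAAAAAAAAAAAAAAAAAAAAAAAAAAAAAAAAAAAAAAAAAAAAAAAAAAAAAAAAAAAAAAAAAAAAAAAAAAAAAAAAAAAAAAAAAAAAAAAAAAAAAAAAAAAAAAAAAAAAAAAAAAAAAAAAAAAAAAAAAAE

Derivation:
Step 0: AE
Step 1: AAAE
Step 2: AAAAAAAAAE
Step 3: AAAAAAAAAAAAAAAAAAAAAAAAAAAE
Step 4: AAAAAAAAAAAAAAAAAAAAAAAAAAAAAAAAAAAAAAAAAAAAAAAAAAAAAAAAAAAAAAAAAAAAAAAAAAAAAAAAAE
Step 5: AAAAAAAAAAAAAAAAAAAAAAAAAAAAAAAAAAAAAAAAAAAAAAAAAAAAAAAAAAAAAAAAAAAAAAAAAAAAAAAAAAAAAAAAAAAAAAAAAAAAAAAAAAAAAAAAAAAAAAAAAAAAAAAAAAAAAAAAAAAAAAAAAAAAAAAAAAAAAAAAAAAAAAAAAAAAAAAAAAAAAAAAAAAAAAAAAAAAAAAAAAAAAAAAAAAAAAAAAAAAAAAAAAAAAAAAAAAAAAAAAAAE


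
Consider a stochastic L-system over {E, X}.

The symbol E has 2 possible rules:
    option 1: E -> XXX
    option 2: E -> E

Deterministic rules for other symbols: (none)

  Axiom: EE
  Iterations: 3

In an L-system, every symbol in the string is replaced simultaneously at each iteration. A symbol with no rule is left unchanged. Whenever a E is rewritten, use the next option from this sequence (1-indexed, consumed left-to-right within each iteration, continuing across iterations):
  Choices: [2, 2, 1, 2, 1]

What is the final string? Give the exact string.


Step 0: EE
Step 1: EE  (used choices [2, 2])
Step 2: XXXE  (used choices [1, 2])
Step 3: XXXXXX  (used choices [1])

Answer: XXXXXX


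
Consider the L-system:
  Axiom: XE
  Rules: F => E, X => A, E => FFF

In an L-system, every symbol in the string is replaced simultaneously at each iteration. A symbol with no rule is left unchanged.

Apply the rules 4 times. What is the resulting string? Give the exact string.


Answer: AEEEEEEEEE

Derivation:
Step 0: XE
Step 1: AFFF
Step 2: AEEE
Step 3: AFFFFFFFFF
Step 4: AEEEEEEEEE


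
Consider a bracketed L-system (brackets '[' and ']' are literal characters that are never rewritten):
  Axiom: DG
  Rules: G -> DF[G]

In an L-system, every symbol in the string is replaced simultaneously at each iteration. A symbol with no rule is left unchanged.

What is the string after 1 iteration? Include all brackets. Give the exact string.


Answer: DDF[G]

Derivation:
Step 0: DG
Step 1: DDF[G]


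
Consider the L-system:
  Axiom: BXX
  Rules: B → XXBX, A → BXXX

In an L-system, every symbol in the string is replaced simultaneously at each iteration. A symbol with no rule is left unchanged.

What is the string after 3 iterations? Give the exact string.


Step 0: BXX
Step 1: XXBXXX
Step 2: XXXXBXXXX
Step 3: XXXXXXBXXXXX

Answer: XXXXXXBXXXXX


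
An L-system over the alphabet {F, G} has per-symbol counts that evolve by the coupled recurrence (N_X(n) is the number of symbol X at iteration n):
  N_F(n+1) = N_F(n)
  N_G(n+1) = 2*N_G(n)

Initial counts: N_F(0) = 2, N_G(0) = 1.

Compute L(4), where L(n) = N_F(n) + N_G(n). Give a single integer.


Step 0: N_F=2, N_G=1, L=3
Step 1: N_F=2, N_G=2, L=4
Step 2: N_F=2, N_G=4, L=6
Step 3: N_F=2, N_G=8, L=10
Step 4: N_F=2, N_G=16, L=18

Answer: 18


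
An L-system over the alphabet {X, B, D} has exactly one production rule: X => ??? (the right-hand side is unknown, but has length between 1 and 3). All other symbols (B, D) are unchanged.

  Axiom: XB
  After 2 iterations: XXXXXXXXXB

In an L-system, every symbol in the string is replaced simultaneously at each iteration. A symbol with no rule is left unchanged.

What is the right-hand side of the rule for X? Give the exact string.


Trying X => XXX:
  Step 0: XB
  Step 1: XXXB
  Step 2: XXXXXXXXXB
Matches the given result.

Answer: XXX


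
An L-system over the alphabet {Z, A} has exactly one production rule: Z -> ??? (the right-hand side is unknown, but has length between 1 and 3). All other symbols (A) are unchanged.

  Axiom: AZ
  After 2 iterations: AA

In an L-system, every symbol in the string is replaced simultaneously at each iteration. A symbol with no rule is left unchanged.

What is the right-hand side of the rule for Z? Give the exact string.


Trying Z -> A:
  Step 0: AZ
  Step 1: AA
  Step 2: AA
Matches the given result.

Answer: A


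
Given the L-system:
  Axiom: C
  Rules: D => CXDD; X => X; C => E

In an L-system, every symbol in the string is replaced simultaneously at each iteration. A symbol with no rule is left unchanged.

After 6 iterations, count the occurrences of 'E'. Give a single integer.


Step 0: C  (0 'E')
Step 1: E  (1 'E')
Step 2: E  (1 'E')
Step 3: E  (1 'E')
Step 4: E  (1 'E')
Step 5: E  (1 'E')
Step 6: E  (1 'E')

Answer: 1


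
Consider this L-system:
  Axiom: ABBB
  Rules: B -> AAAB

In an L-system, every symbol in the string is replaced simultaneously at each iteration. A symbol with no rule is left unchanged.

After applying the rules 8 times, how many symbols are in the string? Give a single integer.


Step 0: length = 4
Step 1: length = 13
Step 2: length = 22
Step 3: length = 31
Step 4: length = 40
Step 5: length = 49
Step 6: length = 58
Step 7: length = 67
Step 8: length = 76

Answer: 76


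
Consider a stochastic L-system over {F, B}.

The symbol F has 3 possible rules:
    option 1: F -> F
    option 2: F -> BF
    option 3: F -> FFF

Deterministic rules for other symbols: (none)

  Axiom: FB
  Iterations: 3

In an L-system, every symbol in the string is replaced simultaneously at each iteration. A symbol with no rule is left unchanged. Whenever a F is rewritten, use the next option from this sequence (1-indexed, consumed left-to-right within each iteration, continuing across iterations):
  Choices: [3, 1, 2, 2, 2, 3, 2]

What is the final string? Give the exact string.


Answer: BFBFFFBBFB

Derivation:
Step 0: FB
Step 1: FFFB  (used choices [3])
Step 2: FBFBFB  (used choices [1, 2, 2])
Step 3: BFBFFFBBFB  (used choices [2, 3, 2])


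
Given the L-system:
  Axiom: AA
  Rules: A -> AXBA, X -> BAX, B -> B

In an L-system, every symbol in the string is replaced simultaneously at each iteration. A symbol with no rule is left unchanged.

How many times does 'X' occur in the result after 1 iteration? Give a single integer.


Step 0: AA  (0 'X')
Step 1: AXBAAXBA  (2 'X')

Answer: 2


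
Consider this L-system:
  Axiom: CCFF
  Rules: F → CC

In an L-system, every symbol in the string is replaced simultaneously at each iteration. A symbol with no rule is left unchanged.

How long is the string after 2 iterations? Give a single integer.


Answer: 6

Derivation:
Step 0: length = 4
Step 1: length = 6
Step 2: length = 6


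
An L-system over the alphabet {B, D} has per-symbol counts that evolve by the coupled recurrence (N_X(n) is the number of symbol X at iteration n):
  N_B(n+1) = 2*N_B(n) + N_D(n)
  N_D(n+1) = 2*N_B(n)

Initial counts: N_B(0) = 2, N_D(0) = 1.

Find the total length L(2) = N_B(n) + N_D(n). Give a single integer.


Step 0: N_B=2, N_D=1, L=3
Step 1: N_B=5, N_D=4, L=9
Step 2: N_B=14, N_D=10, L=24

Answer: 24


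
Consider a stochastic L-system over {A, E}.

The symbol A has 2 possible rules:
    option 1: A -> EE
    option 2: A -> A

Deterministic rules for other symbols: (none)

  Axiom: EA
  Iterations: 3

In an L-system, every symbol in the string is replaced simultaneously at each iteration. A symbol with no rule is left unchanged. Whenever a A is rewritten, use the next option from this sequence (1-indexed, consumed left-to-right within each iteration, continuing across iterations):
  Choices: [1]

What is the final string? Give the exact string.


Answer: EEE

Derivation:
Step 0: EA
Step 1: EEE  (used choices [1])
Step 2: EEE  (used choices [])
Step 3: EEE  (used choices [])


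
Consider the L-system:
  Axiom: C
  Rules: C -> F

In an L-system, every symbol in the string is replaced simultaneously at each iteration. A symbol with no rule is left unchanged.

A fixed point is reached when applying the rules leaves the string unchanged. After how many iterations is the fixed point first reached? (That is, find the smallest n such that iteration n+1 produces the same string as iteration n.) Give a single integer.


Answer: 1

Derivation:
Step 0: C
Step 1: F
Step 2: F  (unchanged — fixed point at step 1)


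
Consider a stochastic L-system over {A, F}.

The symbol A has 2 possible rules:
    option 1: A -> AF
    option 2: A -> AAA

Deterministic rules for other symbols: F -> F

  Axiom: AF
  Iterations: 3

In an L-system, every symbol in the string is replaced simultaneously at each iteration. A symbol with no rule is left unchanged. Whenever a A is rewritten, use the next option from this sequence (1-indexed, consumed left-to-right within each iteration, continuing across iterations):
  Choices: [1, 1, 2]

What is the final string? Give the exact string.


Answer: AAAFFF

Derivation:
Step 0: AF
Step 1: AFF  (used choices [1])
Step 2: AFFF  (used choices [1])
Step 3: AAAFFF  (used choices [2])


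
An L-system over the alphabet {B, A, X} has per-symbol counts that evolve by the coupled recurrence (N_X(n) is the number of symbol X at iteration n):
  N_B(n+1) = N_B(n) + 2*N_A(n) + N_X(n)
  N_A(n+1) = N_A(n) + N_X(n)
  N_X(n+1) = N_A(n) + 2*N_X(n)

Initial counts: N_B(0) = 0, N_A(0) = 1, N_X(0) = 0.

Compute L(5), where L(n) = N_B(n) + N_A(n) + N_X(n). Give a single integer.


Step 0: N_B=0, N_A=1, N_X=0, L=1
Step 1: N_B=2, N_A=1, N_X=1, L=4
Step 2: N_B=5, N_A=2, N_X=3, L=10
Step 3: N_B=12, N_A=5, N_X=8, L=25
Step 4: N_B=30, N_A=13, N_X=21, L=64
Step 5: N_B=77, N_A=34, N_X=55, L=166

Answer: 166


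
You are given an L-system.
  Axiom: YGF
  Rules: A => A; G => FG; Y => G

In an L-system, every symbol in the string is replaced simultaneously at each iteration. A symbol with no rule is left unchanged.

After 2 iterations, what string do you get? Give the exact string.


Step 0: YGF
Step 1: GFGF
Step 2: FGFFGF

Answer: FGFFGF


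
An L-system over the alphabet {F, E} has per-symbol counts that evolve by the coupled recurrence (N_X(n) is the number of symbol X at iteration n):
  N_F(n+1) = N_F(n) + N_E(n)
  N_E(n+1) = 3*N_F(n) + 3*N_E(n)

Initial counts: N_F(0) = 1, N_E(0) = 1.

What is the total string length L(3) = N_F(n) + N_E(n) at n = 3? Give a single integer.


Step 0: N_F=1, N_E=1, L=2
Step 1: N_F=2, N_E=6, L=8
Step 2: N_F=8, N_E=24, L=32
Step 3: N_F=32, N_E=96, L=128

Answer: 128


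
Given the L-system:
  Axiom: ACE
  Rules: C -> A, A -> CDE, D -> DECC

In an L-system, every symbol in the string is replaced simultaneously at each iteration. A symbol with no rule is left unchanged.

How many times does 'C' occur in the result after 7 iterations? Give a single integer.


Step 0: ACE  (1 'C')
Step 1: CDEAE  (1 'C')
Step 2: ADECCECDEE  (3 'C')
Step 3: CDEDECCEAAEADECCEE  (5 'C')
Step 4: ADECCEDECCEAAECDECDEECDEDECCEAAEE  (9 'C')
Step 5: CDEDECCEAAEDECCEAAECDECDEEADECCEADECCEEADECCEDECCEAAECDECDEEE  (17 'C')
Step 6: ADECCEDECCEAAECDECDEEDECCEAAECDECDEEADECCEADECCEECDEDECCEAAECDEDECCEAAEECDEDECCEAAEDECCEAAECDECDEEADECCEADECCEEE  (31 'C')
Step 7: CDEDECCEAAEDECCEAAECDECDEEADECCEADECCEEDECCEAAECDECDEEADECCEADECCEECDEDECCEAAECDEDECCEAAEEADECCEDECCEAAECDECDEEADECCEDECCEAAECDECDEEEADECCEDECCEAAECDECDEEDECCEAAECDECDEEADECCEADECCEECDEDECCEAAECDEDECCEAAEEE  (57 'C')

Answer: 57
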